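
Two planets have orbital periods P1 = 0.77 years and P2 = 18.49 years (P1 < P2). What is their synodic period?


1/P_syn = |1/P1 - 1/P2| = |1/0.77 - 1/18.49| => P_syn = 0.8035

0.8035 years


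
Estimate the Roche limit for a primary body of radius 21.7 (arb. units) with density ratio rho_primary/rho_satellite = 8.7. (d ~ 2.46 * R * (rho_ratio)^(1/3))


d_Roche = 2.46 * 21.7 * 8.7^(1/3) = 109.7913

109.7913


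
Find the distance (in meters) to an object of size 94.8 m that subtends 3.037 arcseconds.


D = size / theta_rad, theta_rad = 3.037 * pi/(180*3600) = 1.472e-05, D = 6.439e+06

6.439e+06 m


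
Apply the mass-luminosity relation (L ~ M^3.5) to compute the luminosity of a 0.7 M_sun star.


L/L_sun = (M/M_sun)^3.5 = 0.7^3.5 = 0.287

0.287 L_sun


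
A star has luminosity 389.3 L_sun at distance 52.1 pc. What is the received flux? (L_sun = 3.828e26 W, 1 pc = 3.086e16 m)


F = L / (4*pi*d^2) = 1.490e+29 / (4*pi*(1.608e+18)^2) = 4.588e-09

4.588e-09 W/m^2


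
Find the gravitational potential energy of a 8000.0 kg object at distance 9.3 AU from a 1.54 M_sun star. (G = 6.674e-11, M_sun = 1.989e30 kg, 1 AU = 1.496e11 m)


M = 1.54 * 1.989e30 kg = 3.06306e+30 kg; r = 9.3 AU * 1.496e11 m/AU = 1.39128e+12 m. U = -GM*m/r = -(6.674e-11 * 3.06306e+30 * 8000.0) / 1.39128e+12 = -1.175e+12

-1.175e+12 J


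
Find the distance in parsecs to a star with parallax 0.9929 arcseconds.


d = 1/p = 1/0.9929 = 1.0072

1.0072 pc


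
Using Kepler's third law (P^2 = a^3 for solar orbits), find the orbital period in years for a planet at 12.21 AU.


P = a^(3/2) = 12.21^1.5 = 42.6652

42.6652 years


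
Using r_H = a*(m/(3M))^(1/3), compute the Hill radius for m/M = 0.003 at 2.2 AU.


r_H = a * (m/3M)^(1/3) = 2.2 * (0.003/3)^(1/3) = 0.22

0.22 AU


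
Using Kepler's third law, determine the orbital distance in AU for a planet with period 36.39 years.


a = P^(2/3) = 36.39^(2/3) = 10.9813

10.9813 AU


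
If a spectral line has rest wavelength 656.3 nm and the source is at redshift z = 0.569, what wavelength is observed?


lam_obs = lam_emit * (1 + z) = 656.3 * (1 + 0.569) = 1029.7347

1029.7347 nm


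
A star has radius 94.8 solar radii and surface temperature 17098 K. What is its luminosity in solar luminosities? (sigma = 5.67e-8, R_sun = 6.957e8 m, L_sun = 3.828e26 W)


R = 94.8 * 6.957e8 m = 6.595236e+10 m. L = 4*pi*R^2*sigma*T^4 = 4*pi*(6.595236e+10)^2 * 5.67e-8 * 17098^4 = 2.648712709e+32 W. L/L_sun = 2.648712709e+32 / 3.828e26 = 691931.2196

691931.2196 L_sun


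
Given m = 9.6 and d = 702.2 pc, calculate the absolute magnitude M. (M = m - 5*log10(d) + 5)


M = m - 5*log10(d) + 5 = 9.6 - 5*log10(702.2) + 5 = 0.3677

0.3677


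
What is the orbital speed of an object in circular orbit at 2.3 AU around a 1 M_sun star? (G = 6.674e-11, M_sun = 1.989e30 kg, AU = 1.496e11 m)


v = sqrt(GM/r) = sqrt(6.674e-11 * 1.989e+30 / 3.441e+11) = 19641.7771

19641.7771 m/s


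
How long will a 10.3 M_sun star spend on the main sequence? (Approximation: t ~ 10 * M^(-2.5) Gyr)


t = 10 * M^(-2.5) = 10 * 10.3^(-2.5) = 0.0294

0.0294 Gyr


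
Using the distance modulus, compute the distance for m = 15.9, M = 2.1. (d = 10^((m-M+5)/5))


d = 10^((m - M + 5)/5) = 10^((15.9 - 2.1 + 5)/5) = 5754.3994

5754.3994 pc


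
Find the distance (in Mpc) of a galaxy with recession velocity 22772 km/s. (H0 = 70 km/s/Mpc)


d = v / H0 = 22772 / 70 = 325.3143

325.3143 Mpc


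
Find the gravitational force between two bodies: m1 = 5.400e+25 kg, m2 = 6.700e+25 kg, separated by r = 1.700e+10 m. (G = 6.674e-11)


F = G*m1*m2/r^2 = 6.674e-11 * 5.400e+25 * 6.700e+25 / (1.700e+10)^2 = 6.674e-11 * 3.618e+51 / 2.890e+20 = 8.355e+20

8.355e+20 N


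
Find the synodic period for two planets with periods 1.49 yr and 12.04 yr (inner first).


1/P_syn = |1/P1 - 1/P2| = |1/1.49 - 1/12.04| => P_syn = 1.7004

1.7004 years


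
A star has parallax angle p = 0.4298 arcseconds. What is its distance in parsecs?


d = 1/p = 1/0.4298 = 2.3267

2.3267 pc


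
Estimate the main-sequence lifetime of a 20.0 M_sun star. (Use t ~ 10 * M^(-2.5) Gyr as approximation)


t = 10 * M^(-2.5) = 10 * 20.0^(-2.5) = 0.0056

0.0056 Gyr


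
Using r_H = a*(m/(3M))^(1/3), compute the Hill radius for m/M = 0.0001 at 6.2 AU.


r_H = a * (m/3M)^(1/3) = 6.2 * (0.0001/3)^(1/3) = 0.1995

0.1995 AU


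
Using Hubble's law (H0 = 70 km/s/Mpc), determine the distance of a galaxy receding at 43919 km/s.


d = v / H0 = 43919 / 70 = 627.4143

627.4143 Mpc


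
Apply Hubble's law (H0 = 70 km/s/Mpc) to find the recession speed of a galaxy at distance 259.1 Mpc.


v = H0 * d = 70 * 259.1 = 18137.0

18137.0 km/s


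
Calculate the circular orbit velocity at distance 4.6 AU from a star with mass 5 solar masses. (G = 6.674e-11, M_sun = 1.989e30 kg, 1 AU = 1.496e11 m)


v = sqrt(GM/r) = sqrt(6.674e-11 * 9.945e+30 / 6.882e+11) = 31056.3764

31056.3764 m/s


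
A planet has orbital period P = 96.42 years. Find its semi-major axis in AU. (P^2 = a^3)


a = P^(2/3) = 96.42^(2/3) = 21.027

21.027 AU


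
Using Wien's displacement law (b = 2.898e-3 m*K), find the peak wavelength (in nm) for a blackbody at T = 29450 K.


lam_max = b / T = 2.898e-3 / 29450 = 9.840e-08 m = 98.4041 nm

98.4041 nm


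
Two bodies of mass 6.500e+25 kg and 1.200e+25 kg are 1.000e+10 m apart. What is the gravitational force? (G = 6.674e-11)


F = G*m1*m2/r^2 = 6.674e-11 * 6.500e+25 * 1.200e+25 / (1.000e+10)^2 = 6.674e-11 * 7.800e+50 / 1.000e+20 = 5.206e+20

5.206e+20 N


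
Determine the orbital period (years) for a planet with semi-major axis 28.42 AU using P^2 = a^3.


P = a^(3/2) = 28.42^1.5 = 151.5082

151.5082 years


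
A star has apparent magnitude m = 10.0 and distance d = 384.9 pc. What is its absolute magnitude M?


M = m - 5*log10(d) + 5 = 10.0 - 5*log10(384.9) + 5 = 2.0733

2.0733


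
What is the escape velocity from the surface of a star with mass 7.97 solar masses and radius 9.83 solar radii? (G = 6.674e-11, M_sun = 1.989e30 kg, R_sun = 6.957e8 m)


M = 7.97 * 1.989e30 kg = 1.585233e+31 kg; R = 9.83 * 6.957e8 m = 6.838731e+09 m. v_esc = sqrt(2GM/R) = sqrt(2 * 6.674e-11 * 1.585233e+31 / 6.838731e+09) = 556245.9868

556245.9868 m/s


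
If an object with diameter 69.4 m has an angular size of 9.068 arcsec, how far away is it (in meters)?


D = size / theta_rad, theta_rad = 9.068 * pi/(180*3600) = 4.396e-05, D = 1.579e+06

1.579e+06 m


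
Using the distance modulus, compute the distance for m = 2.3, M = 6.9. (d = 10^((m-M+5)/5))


d = 10^((m - M + 5)/5) = 10^((2.3 - 6.9 + 5)/5) = 1.2023

1.2023 pc


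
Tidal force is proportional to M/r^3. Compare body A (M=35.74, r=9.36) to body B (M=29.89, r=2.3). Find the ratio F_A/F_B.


Ratio = (M1/r1^3) / (M2/r2^3) = (35.74/9.36^3) / (29.89/2.3^3) = 0.0177

0.0177


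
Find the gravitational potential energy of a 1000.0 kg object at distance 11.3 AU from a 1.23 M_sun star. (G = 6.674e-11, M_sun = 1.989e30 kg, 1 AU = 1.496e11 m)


M = 1.23 * 1.989e30 kg = 2.44647e+30 kg; r = 11.3 AU * 1.496e11 m/AU = 1.69048e+12 m. U = -GM*m/r = -(6.674e-11 * 2.44647e+30 * 1000.0) / 1.69048e+12 = -9.659e+10

-9.659e+10 J


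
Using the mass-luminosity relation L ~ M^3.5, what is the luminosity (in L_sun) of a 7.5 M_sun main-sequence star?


L/L_sun = (M/M_sun)^3.5 = 7.5^3.5 = 1155.3523

1155.3523 L_sun


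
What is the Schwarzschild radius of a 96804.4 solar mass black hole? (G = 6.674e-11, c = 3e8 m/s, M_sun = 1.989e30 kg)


M = 96804.4 * 1.989e30 kg = 1.925439516e+35 kg. rs = 2GM/c^2 = 2 * 6.674e-11 * 1.925439516e+35 / (3e8)^2 = 2.856e+08

2.856e+08 m


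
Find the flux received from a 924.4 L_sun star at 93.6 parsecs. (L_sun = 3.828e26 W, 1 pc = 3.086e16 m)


F = L / (4*pi*d^2) = 3.539e+29 / (4*pi*(2.888e+18)^2) = 3.375e-09

3.375e-09 W/m^2


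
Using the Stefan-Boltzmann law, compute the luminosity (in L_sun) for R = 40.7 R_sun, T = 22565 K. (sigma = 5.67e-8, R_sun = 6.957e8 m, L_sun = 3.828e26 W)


R = 40.7 * 6.957e8 m = 2.831499e+10 m. L = 4*pi*R^2*sigma*T^4 = 4*pi*(2.831499e+10)^2 * 5.67e-8 * 22565^4 = 1.481041062e+32 W. L/L_sun = 1.481041062e+32 / 3.828e26 = 386896.8291

386896.8291 L_sun


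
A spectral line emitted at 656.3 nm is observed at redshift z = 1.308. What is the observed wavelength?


lam_obs = lam_emit * (1 + z) = 656.3 * (1 + 1.308) = 1514.7404

1514.7404 nm


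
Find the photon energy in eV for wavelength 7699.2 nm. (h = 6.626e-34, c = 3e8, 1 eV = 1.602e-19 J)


E = hc/lambda = 6.626e-34 * 3e8 / 7.699e-06 = 2.582e-20 J = 0.1612 eV

0.1612 eV


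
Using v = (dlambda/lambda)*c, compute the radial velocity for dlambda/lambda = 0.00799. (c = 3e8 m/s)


v = (dlambda/lambda) * c = 0.00799 * 3e8 = 2.397e+06

2.397e+06 m/s


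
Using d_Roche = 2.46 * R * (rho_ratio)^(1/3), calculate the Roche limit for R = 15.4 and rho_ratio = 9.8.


d_Roche = 2.46 * 15.4 * 9.8^(1/3) = 81.0708

81.0708


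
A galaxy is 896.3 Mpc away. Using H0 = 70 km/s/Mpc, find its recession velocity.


v = H0 * d = 70 * 896.3 = 62741.0

62741.0 km/s


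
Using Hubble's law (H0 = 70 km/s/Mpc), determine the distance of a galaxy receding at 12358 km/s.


d = v / H0 = 12358 / 70 = 176.5429

176.5429 Mpc


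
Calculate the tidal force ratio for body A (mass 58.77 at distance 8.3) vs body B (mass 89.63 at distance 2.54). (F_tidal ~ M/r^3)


Ratio = (M1/r1^3) / (M2/r2^3) = (58.77/8.3^3) / (89.63/2.54^3) = 0.0188

0.0188


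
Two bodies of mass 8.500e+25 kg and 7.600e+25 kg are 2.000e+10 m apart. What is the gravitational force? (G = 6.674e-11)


F = G*m1*m2/r^2 = 6.674e-11 * 8.500e+25 * 7.600e+25 / (2.000e+10)^2 = 6.674e-11 * 6.460e+51 / 4.000e+20 = 1.078e+21

1.078e+21 N


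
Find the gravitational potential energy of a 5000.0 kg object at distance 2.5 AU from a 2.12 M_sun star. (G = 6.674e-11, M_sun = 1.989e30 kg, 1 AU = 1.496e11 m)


M = 2.12 * 1.989e30 kg = 4.21668e+30 kg; r = 2.5 AU * 1.496e11 m/AU = 3.74e+11 m. U = -GM*m/r = -(6.674e-11 * 4.21668e+30 * 5000.0) / 3.74e+11 = -3.762e+12

-3.762e+12 J


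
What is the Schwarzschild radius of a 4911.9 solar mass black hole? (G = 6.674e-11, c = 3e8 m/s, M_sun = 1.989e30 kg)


M = 4911.9 * 1.989e30 kg = 9.7697691e+33 kg. rs = 2GM/c^2 = 2 * 6.674e-11 * 9.7697691e+33 / (3e8)^2 = 1.449e+07

1.449e+07 m


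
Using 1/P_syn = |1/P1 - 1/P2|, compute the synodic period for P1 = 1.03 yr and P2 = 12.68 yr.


1/P_syn = |1/P1 - 1/P2| = |1/1.03 - 1/12.68| => P_syn = 1.1211

1.1211 years


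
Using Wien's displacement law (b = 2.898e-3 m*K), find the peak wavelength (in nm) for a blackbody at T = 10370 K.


lam_max = b / T = 2.898e-3 / 10370 = 2.795e-07 m = 279.46 nm

279.46 nm


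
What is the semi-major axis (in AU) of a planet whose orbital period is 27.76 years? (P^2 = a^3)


a = P^(2/3) = 27.76^(2/3) = 9.1681

9.1681 AU


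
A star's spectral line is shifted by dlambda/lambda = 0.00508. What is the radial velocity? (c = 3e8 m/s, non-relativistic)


v = (dlambda/lambda) * c = 0.00508 * 3e8 = 1.524e+06

1.524e+06 m/s


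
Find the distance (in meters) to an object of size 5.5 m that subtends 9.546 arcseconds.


D = size / theta_rad, theta_rad = 9.546 * pi/(180*3600) = 4.628e-05, D = 118841.026

118841.026 m


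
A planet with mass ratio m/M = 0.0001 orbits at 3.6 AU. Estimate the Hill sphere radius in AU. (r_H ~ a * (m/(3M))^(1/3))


r_H = a * (m/3M)^(1/3) = 3.6 * (0.0001/3)^(1/3) = 0.1159

0.1159 AU


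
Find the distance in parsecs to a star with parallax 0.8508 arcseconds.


d = 1/p = 1/0.8508 = 1.1754

1.1754 pc


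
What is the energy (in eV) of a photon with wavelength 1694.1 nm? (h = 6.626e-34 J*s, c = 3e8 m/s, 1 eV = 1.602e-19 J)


E = hc/lambda = 6.626e-34 * 3e8 / 1.694e-06 = 1.173e-19 J = 0.7324 eV

0.7324 eV


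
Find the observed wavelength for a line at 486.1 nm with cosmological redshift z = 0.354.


lam_obs = lam_emit * (1 + z) = 486.1 * (1 + 0.354) = 658.1794

658.1794 nm


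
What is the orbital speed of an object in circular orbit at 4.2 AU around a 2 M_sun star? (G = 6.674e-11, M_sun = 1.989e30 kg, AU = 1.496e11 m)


v = sqrt(GM/r) = sqrt(6.674e-11 * 3.978e+30 / 6.283e+11) = 20555.8315

20555.8315 m/s


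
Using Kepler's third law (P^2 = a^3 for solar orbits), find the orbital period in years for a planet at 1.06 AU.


P = a^(3/2) = 1.06^1.5 = 1.0913

1.0913 years


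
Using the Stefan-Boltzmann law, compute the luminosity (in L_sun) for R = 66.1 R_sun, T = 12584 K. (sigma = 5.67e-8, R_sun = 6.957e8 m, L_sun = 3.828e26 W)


R = 66.1 * 6.957e8 m = 4.598577e+10 m. L = 4*pi*R^2*sigma*T^4 = 4*pi*(4.598577e+10)^2 * 5.67e-8 * 12584^4 = 3.778458765e+31 W. L/L_sun = 3.778458765e+31 / 3.828e26 = 98705.8194

98705.8194 L_sun


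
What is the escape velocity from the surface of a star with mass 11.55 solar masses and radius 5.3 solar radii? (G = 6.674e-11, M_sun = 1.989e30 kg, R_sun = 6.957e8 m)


M = 11.55 * 1.989e30 kg = 2.297295e+31 kg; R = 5.3 * 6.957e8 m = 3.68721e+09 m. v_esc = sqrt(2GM/R) = sqrt(2 * 6.674e-11 * 2.297295e+31 / 3.68721e+09) = 911942.6895

911942.6895 m/s


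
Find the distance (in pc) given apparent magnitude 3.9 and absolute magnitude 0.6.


d = 10^((m - M + 5)/5) = 10^((3.9 - 0.6 + 5)/5) = 45.7088

45.7088 pc


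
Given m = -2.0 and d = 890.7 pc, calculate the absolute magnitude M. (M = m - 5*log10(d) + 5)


M = m - 5*log10(d) + 5 = -2.0 - 5*log10(890.7) + 5 = -11.7487

-11.7487


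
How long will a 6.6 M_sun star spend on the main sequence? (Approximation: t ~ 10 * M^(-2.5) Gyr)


t = 10 * M^(-2.5) = 10 * 6.6^(-2.5) = 0.0894

0.0894 Gyr


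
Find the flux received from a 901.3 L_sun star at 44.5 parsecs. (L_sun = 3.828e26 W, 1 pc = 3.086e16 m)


F = L / (4*pi*d^2) = 3.450e+29 / (4*pi*(1.373e+18)^2) = 1.456e-08

1.456e-08 W/m^2


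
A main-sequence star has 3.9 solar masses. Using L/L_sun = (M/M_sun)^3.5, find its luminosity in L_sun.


L/L_sun = (M/M_sun)^3.5 = 3.9^3.5 = 117.1456

117.1456 L_sun


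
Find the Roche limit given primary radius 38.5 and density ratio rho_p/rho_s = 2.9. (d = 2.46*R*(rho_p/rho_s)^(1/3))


d_Roche = 2.46 * 38.5 * 2.9^(1/3) = 135.0605

135.0605


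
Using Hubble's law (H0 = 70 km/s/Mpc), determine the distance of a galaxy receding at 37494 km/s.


d = v / H0 = 37494 / 70 = 535.6286

535.6286 Mpc


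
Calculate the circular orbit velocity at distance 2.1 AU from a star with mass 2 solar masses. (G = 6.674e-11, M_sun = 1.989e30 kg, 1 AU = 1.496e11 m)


v = sqrt(GM/r) = sqrt(6.674e-11 * 3.978e+30 / 3.142e+11) = 29070.3357

29070.3357 m/s


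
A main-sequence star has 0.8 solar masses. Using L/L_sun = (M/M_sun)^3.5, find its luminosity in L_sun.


L/L_sun = (M/M_sun)^3.5 = 0.8^3.5 = 0.4579

0.4579 L_sun


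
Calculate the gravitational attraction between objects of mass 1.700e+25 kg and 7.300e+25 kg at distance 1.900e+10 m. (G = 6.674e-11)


F = G*m1*m2/r^2 = 6.674e-11 * 1.700e+25 * 7.300e+25 / (1.900e+10)^2 = 6.674e-11 * 1.241e+51 / 3.610e+20 = 2.294e+20

2.294e+20 N


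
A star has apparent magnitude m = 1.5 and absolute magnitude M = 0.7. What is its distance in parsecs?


d = 10^((m - M + 5)/5) = 10^((1.5 - 0.7 + 5)/5) = 14.4544

14.4544 pc


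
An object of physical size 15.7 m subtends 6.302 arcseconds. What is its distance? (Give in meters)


D = size / theta_rad, theta_rad = 6.302 * pi/(180*3600) = 3.055e-05, D = 513861.8626

513861.8626 m


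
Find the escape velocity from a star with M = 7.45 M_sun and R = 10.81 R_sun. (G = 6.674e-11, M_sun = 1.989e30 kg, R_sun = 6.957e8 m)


M = 7.45 * 1.989e30 kg = 1.481805e+31 kg; R = 10.81 * 6.957e8 m = 7.520517e+09 m. v_esc = sqrt(2GM/R) = sqrt(2 * 6.674e-11 * 1.481805e+31 / 7.520517e+09) = 512837.5046

512837.5046 m/s


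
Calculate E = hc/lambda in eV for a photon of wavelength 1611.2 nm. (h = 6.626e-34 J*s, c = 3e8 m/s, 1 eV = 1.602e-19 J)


E = hc/lambda = 6.626e-34 * 3e8 / 1.611e-06 = 1.234e-19 J = 0.7701 eV

0.7701 eV


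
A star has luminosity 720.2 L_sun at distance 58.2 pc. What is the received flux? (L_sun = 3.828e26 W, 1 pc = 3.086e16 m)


F = L / (4*pi*d^2) = 2.757e+29 / (4*pi*(1.796e+18)^2) = 6.801e-09

6.801e-09 W/m^2


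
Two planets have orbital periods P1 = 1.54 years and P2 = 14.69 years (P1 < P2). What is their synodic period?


1/P_syn = |1/P1 - 1/P2| = |1/1.54 - 1/14.69| => P_syn = 1.7203

1.7203 years


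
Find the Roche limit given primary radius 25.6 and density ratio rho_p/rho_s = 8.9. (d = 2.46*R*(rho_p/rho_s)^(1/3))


d_Roche = 2.46 * 25.6 * 8.9^(1/3) = 130.5084

130.5084


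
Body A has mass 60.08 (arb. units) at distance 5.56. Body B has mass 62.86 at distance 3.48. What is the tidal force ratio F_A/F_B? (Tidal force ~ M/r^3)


Ratio = (M1/r1^3) / (M2/r2^3) = (60.08/5.56^3) / (62.86/3.48^3) = 0.2344

0.2344


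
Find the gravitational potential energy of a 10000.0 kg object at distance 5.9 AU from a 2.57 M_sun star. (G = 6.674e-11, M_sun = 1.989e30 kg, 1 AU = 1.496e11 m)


M = 2.57 * 1.989e30 kg = 5.11173e+30 kg; r = 5.9 AU * 1.496e11 m/AU = 8.8264e+11 m. U = -GM*m/r = -(6.674e-11 * 5.11173e+30 * 10000.0) / 8.8264e+11 = -3.865e+12

-3.865e+12 J


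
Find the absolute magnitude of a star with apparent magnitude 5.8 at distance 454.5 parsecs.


M = m - 5*log10(d) + 5 = 5.8 - 5*log10(454.5) + 5 = -2.4877

-2.4877


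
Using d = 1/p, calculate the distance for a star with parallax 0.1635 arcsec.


d = 1/p = 1/0.1635 = 6.1162

6.1162 pc


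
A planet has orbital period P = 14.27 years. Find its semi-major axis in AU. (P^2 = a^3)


a = P^(2/3) = 14.27^(2/3) = 5.8832

5.8832 AU


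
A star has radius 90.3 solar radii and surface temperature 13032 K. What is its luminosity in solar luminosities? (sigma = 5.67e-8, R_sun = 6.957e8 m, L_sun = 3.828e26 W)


R = 90.3 * 6.957e8 m = 6.282171e+10 m. L = 4*pi*R^2*sigma*T^4 = 4*pi*(6.282171e+10)^2 * 5.67e-8 * 13032^4 = 8.110669699e+31 W. L/L_sun = 8.110669699e+31 / 3.828e26 = 211877.4739

211877.4739 L_sun


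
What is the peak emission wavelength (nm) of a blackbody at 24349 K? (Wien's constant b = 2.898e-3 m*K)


lam_max = b / T = 2.898e-3 / 24349 = 1.190e-07 m = 119.0193 nm

119.0193 nm


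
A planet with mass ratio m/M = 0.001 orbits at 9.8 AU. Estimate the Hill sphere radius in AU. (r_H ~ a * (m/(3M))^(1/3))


r_H = a * (m/3M)^(1/3) = 9.8 * (0.001/3)^(1/3) = 0.6795

0.6795 AU


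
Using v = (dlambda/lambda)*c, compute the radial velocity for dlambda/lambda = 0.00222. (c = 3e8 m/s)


v = (dlambda/lambda) * c = 0.00222 * 3e8 = 666000.0

666000.0 m/s


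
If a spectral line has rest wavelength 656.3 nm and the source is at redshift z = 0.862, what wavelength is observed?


lam_obs = lam_emit * (1 + z) = 656.3 * (1 + 0.862) = 1222.0306

1222.0306 nm


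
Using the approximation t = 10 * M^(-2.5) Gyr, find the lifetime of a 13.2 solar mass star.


t = 10 * M^(-2.5) = 10 * 13.2^(-2.5) = 0.0158

0.0158 Gyr


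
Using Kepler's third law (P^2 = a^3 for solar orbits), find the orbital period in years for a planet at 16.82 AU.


P = a^(3/2) = 16.82^1.5 = 68.9825

68.9825 years


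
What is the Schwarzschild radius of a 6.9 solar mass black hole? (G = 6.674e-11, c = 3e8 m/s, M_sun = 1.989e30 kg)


M = 6.9 * 1.989e30 kg = 1.37241e+31 kg. rs = 2GM/c^2 = 2 * 6.674e-11 * 1.37241e+31 / (3e8)^2 = 20354.3652

20354.3652 m


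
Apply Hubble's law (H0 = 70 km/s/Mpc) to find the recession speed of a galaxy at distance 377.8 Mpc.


v = H0 * d = 70 * 377.8 = 26446.0

26446.0 km/s


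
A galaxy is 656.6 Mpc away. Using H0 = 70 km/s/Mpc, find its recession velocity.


v = H0 * d = 70 * 656.6 = 45962.0

45962.0 km/s


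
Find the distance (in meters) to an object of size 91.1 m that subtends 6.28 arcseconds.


D = size / theta_rad, theta_rad = 6.28 * pi/(180*3600) = 3.045e-05, D = 2.992e+06

2.992e+06 m


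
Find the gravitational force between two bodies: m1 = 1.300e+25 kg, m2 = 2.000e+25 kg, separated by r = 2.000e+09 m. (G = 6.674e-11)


F = G*m1*m2/r^2 = 6.674e-11 * 1.300e+25 * 2.000e+25 / (2.000e+09)^2 = 6.674e-11 * 2.600e+50 / 4.000e+18 = 4.338e+21

4.338e+21 N


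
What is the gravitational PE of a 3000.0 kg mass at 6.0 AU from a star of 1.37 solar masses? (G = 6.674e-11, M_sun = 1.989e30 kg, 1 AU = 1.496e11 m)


M = 1.37 * 1.989e30 kg = 2.72493e+30 kg; r = 6.0 AU * 1.496e11 m/AU = 8.976e+11 m. U = -GM*m/r = -(6.674e-11 * 2.72493e+30 * 3000.0) / 8.976e+11 = -6.078e+11

-6.078e+11 J


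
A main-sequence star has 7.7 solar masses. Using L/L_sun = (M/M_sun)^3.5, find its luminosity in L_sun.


L/L_sun = (M/M_sun)^3.5 = 7.7^3.5 = 1266.8277

1266.8277 L_sun


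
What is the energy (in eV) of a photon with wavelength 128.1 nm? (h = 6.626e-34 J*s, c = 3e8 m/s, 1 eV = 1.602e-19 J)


E = hc/lambda = 6.626e-34 * 3e8 / 1.281e-07 = 1.552e-18 J = 9.6864 eV

9.6864 eV


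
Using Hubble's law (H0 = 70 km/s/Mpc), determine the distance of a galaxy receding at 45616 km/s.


d = v / H0 = 45616 / 70 = 651.6571

651.6571 Mpc


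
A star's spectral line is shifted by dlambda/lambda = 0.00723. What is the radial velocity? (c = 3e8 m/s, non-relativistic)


v = (dlambda/lambda) * c = 0.00723 * 3e8 = 2.169e+06

2.169e+06 m/s


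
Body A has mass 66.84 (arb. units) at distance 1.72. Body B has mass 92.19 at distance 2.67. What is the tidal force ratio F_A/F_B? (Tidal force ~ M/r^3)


Ratio = (M1/r1^3) / (M2/r2^3) = (66.84/1.72^3) / (92.19/2.67^3) = 2.7121

2.7121


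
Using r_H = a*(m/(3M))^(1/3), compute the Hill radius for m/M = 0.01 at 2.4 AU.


r_H = a * (m/3M)^(1/3) = 2.4 * (0.01/3)^(1/3) = 0.3585

0.3585 AU


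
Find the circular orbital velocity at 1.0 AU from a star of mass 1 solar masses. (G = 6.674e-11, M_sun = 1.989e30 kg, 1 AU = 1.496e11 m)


v = sqrt(GM/r) = sqrt(6.674e-11 * 1.989e+30 / 1.496e+11) = 29788.2298

29788.2298 m/s


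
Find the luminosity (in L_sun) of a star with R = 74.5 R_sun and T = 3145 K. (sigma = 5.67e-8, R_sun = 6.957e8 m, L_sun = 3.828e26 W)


R = 74.5 * 6.957e8 m = 5.182965e+10 m. L = 4*pi*R^2*sigma*T^4 = 4*pi*(5.182965e+10)^2 * 5.67e-8 * 3145^4 = 1.872544185e+29 W. L/L_sun = 1.872544185e+29 / 3.828e26 = 489.1704

489.1704 L_sun


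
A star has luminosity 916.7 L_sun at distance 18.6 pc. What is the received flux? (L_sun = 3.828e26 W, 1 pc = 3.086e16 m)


F = L / (4*pi*d^2) = 3.509e+29 / (4*pi*(5.740e+17)^2) = 8.476e-08

8.476e-08 W/m^2


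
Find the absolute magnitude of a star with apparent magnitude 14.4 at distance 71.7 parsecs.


M = m - 5*log10(d) + 5 = 14.4 - 5*log10(71.7) + 5 = 10.1224

10.1224


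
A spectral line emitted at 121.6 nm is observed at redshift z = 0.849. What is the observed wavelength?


lam_obs = lam_emit * (1 + z) = 121.6 * (1 + 0.849) = 224.8384

224.8384 nm


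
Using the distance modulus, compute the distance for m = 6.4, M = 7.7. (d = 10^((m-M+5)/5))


d = 10^((m - M + 5)/5) = 10^((6.4 - 7.7 + 5)/5) = 5.4954

5.4954 pc


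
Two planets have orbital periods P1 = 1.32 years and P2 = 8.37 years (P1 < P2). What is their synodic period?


1/P_syn = |1/P1 - 1/P2| = |1/1.32 - 1/8.37| => P_syn = 1.5671

1.5671 years


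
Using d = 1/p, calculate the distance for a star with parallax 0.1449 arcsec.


d = 1/p = 1/0.1449 = 6.9013

6.9013 pc


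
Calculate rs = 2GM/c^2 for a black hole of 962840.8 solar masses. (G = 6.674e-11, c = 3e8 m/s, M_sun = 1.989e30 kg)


M = 962840.8 * 1.989e30 kg = 1.915090351e+36 kg. rs = 2GM/c^2 = 2 * 6.674e-11 * 1.915090351e+36 / (3e8)^2 = 2.840e+09

2.840e+09 m


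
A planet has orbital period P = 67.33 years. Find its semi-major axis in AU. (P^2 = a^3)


a = P^(2/3) = 67.33^(2/3) = 16.5503

16.5503 AU


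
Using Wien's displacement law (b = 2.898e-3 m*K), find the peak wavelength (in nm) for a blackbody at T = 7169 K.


lam_max = b / T = 2.898e-3 / 7169 = 4.042e-07 m = 404.2405 nm

404.2405 nm


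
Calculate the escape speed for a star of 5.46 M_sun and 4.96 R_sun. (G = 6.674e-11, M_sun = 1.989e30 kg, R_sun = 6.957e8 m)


M = 5.46 * 1.989e30 kg = 1.085994e+31 kg; R = 4.96 * 6.957e8 m = 3.450672e+09 m. v_esc = sqrt(2GM/R) = sqrt(2 * 6.674e-11 * 1.085994e+31 / 3.450672e+09) = 648141.7121

648141.7121 m/s


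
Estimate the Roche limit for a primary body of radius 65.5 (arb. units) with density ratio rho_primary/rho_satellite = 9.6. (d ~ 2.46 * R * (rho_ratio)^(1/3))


d_Roche = 2.46 * 65.5 * 9.6^(1/3) = 342.4524

342.4524


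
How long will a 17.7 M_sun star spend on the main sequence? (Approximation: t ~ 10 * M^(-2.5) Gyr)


t = 10 * M^(-2.5) = 10 * 17.7^(-2.5) = 0.0076

0.0076 Gyr


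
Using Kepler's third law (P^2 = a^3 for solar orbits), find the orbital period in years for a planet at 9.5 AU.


P = a^(3/2) = 9.5^1.5 = 29.281

29.281 years


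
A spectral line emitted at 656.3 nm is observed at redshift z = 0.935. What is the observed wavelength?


lam_obs = lam_emit * (1 + z) = 656.3 * (1 + 0.935) = 1269.9405

1269.9405 nm


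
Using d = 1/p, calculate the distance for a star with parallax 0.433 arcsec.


d = 1/p = 1/0.433 = 2.3095

2.3095 pc


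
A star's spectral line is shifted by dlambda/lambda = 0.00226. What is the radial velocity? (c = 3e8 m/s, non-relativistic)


v = (dlambda/lambda) * c = 0.00226 * 3e8 = 678000.0

678000.0 m/s


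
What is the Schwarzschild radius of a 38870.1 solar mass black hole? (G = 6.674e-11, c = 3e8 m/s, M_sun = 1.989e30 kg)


M = 38870.1 * 1.989e30 kg = 7.73126289e+34 kg. rs = 2GM/c^2 = 2 * 6.674e-11 * 7.73126289e+34 / (3e8)^2 = 1.147e+08

1.147e+08 m


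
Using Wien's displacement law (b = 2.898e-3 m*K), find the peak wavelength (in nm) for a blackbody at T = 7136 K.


lam_max = b / T = 2.898e-3 / 7136 = 4.061e-07 m = 406.1099 nm

406.1099 nm


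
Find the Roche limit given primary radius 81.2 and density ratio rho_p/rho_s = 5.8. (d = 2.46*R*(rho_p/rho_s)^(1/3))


d_Roche = 2.46 * 81.2 * 5.8^(1/3) = 358.8948

358.8948


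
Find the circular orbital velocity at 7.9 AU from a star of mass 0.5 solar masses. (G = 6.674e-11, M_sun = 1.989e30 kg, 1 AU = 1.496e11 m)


v = sqrt(GM/r) = sqrt(6.674e-11 * 9.945e+29 / 1.182e+12) = 7494.0425

7494.0425 m/s


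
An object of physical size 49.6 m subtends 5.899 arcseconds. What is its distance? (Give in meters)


D = size / theta_rad, theta_rad = 5.899 * pi/(180*3600) = 2.860e-05, D = 1.734e+06

1.734e+06 m


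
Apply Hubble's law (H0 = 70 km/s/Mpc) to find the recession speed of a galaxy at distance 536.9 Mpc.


v = H0 * d = 70 * 536.9 = 37583.0

37583.0 km/s


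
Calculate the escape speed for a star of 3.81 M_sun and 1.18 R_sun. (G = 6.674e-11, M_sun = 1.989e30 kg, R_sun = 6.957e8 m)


M = 3.81 * 1.989e30 kg = 7.57809e+30 kg; R = 1.18 * 6.957e8 m = 8.20926e+08 m. v_esc = sqrt(2GM/R) = sqrt(2 * 6.674e-11 * 7.57809e+30 / 8.20926e+08) = 1.110e+06

1.110e+06 m/s


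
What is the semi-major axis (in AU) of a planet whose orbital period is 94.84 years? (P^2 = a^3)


a = P^(2/3) = 94.84^(2/3) = 20.7967

20.7967 AU


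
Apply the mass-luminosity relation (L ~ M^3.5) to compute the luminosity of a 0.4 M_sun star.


L/L_sun = (M/M_sun)^3.5 = 0.4^3.5 = 0.0405

0.0405 L_sun


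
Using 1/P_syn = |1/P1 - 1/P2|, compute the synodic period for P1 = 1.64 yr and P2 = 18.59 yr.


1/P_syn = |1/P1 - 1/P2| = |1/1.64 - 1/18.59| => P_syn = 1.7987

1.7987 years


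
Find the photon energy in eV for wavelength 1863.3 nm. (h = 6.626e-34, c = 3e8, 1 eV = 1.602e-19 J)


E = hc/lambda = 6.626e-34 * 3e8 / 1.863e-06 = 1.067e-19 J = 0.6659 eV

0.6659 eV


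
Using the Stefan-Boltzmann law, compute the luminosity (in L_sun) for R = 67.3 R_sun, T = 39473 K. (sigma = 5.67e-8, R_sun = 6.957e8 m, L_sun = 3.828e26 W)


R = 67.3 * 6.957e8 m = 4.682061e+10 m. L = 4*pi*R^2*sigma*T^4 = 4*pi*(4.682061e+10)^2 * 5.67e-8 * 39473^4 = 3.791993607e+33 W. L/L_sun = 3.791993607e+33 / 3.828e26 = 9.906e+06

9.906e+06 L_sun


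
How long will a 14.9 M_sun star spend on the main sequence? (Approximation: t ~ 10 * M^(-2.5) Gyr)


t = 10 * M^(-2.5) = 10 * 14.9^(-2.5) = 0.0117

0.0117 Gyr


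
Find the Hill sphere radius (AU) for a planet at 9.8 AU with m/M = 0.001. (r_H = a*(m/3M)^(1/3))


r_H = a * (m/3M)^(1/3) = 9.8 * (0.001/3)^(1/3) = 0.6795

0.6795 AU


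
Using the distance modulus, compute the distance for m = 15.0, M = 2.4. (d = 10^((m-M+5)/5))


d = 10^((m - M + 5)/5) = 10^((15.0 - 2.4 + 5)/5) = 3311.3112

3311.3112 pc


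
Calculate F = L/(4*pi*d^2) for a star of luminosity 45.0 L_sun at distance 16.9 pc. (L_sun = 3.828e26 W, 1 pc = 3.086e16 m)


F = L / (4*pi*d^2) = 1.723e+28 / (4*pi*(5.215e+17)^2) = 5.040e-09

5.040e-09 W/m^2


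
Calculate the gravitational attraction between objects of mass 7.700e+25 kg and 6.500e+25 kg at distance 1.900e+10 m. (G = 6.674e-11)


F = G*m1*m2/r^2 = 6.674e-11 * 7.700e+25 * 6.500e+25 / (1.900e+10)^2 = 6.674e-11 * 5.005e+51 / 3.610e+20 = 9.253e+20

9.253e+20 N


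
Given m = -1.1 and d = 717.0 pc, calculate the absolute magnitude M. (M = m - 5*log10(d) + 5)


M = m - 5*log10(d) + 5 = -1.1 - 5*log10(717.0) + 5 = -10.3776

-10.3776


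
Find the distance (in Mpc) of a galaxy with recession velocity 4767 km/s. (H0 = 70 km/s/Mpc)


d = v / H0 = 4767 / 70 = 68.1

68.1 Mpc


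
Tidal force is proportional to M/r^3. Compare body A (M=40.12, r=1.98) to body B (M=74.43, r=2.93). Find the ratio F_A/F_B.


Ratio = (M1/r1^3) / (M2/r2^3) = (40.12/1.98^3) / (74.43/2.93^3) = 1.7467

1.7467


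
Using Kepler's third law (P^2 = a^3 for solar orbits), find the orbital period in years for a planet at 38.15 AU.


P = a^(3/2) = 38.15^1.5 = 235.6361

235.6361 years


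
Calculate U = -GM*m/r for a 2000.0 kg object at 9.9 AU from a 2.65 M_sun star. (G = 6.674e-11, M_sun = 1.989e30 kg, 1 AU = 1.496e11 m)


M = 2.65 * 1.989e30 kg = 5.27085e+30 kg; r = 9.9 AU * 1.496e11 m/AU = 1.48104e+12 m. U = -GM*m/r = -(6.674e-11 * 5.27085e+30 * 2000.0) / 1.48104e+12 = -4.750e+11

-4.750e+11 J


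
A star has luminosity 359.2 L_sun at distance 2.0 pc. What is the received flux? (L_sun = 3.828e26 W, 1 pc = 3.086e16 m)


F = L / (4*pi*d^2) = 1.375e+29 / (4*pi*(6.172e+16)^2) = 2.872e-06

2.872e-06 W/m^2


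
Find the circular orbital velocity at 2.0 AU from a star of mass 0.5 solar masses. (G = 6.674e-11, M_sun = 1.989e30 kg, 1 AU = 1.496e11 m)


v = sqrt(GM/r) = sqrt(6.674e-11 * 9.945e+29 / 2.992e+11) = 14894.1149

14894.1149 m/s


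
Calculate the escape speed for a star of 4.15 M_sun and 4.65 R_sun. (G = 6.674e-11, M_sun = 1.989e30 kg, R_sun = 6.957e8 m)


M = 4.15 * 1.989e30 kg = 8.25435e+30 kg; R = 4.65 * 6.957e8 m = 3.235005e+09 m. v_esc = sqrt(2GM/R) = sqrt(2 * 6.674e-11 * 8.25435e+30 / 3.235005e+09) = 583595.6697

583595.6697 m/s


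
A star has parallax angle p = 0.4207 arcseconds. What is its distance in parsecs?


d = 1/p = 1/0.4207 = 2.377

2.377 pc


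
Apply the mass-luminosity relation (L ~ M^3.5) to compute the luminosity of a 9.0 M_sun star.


L/L_sun = (M/M_sun)^3.5 = 9.0^3.5 = 2187.0

2187.0 L_sun


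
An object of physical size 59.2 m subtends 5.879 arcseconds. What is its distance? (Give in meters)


D = size / theta_rad, theta_rad = 5.879 * pi/(180*3600) = 2.850e-05, D = 2.077e+06

2.077e+06 m


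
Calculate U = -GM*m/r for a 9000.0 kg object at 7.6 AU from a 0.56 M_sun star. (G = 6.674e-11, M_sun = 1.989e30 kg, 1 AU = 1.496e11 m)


M = 0.56 * 1.989e30 kg = 1.11384e+30 kg; r = 7.6 AU * 1.496e11 m/AU = 1.13696e+12 m. U = -GM*m/r = -(6.674e-11 * 1.11384e+30 * 9000.0) / 1.13696e+12 = -5.884e+11

-5.884e+11 J


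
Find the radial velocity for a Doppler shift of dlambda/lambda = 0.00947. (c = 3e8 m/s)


v = (dlambda/lambda) * c = 0.00947 * 3e8 = 2.841e+06

2.841e+06 m/s


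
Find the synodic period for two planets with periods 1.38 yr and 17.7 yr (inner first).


1/P_syn = |1/P1 - 1/P2| = |1/1.38 - 1/17.7| => P_syn = 1.4967

1.4967 years


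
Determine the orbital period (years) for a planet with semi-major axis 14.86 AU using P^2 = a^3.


P = a^(3/2) = 14.86^1.5 = 57.2833

57.2833 years


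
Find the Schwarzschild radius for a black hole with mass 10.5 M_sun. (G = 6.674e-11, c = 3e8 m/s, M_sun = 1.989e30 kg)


M = 10.5 * 1.989e30 kg = 2.08845e+31 kg. rs = 2GM/c^2 = 2 * 6.674e-11 * 2.08845e+31 / (3e8)^2 = 30974.034

30974.034 m


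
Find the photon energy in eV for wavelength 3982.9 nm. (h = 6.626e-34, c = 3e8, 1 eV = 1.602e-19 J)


E = hc/lambda = 6.626e-34 * 3e8 / 3.983e-06 = 4.991e-20 J = 0.3115 eV

0.3115 eV


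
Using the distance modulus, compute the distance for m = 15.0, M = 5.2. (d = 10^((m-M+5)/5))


d = 10^((m - M + 5)/5) = 10^((15.0 - 5.2 + 5)/5) = 912.0108

912.0108 pc


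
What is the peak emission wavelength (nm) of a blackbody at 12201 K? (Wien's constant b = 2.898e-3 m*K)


lam_max = b / T = 2.898e-3 / 12201 = 2.375e-07 m = 237.5215 nm

237.5215 nm


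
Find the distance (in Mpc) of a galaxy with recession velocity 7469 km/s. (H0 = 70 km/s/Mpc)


d = v / H0 = 7469 / 70 = 106.7

106.7 Mpc


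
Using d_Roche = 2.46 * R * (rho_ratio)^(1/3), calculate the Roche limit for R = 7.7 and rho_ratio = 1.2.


d_Roche = 2.46 * 7.7 * 1.2^(1/3) = 20.1289

20.1289


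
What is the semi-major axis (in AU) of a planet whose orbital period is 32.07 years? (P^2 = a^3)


a = P^(2/3) = 32.07^(2/3) = 10.0941

10.0941 AU


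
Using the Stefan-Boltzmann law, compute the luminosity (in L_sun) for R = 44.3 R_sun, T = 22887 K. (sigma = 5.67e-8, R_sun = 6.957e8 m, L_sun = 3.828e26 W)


R = 44.3 * 6.957e8 m = 3.081951e+10 m. L = 4*pi*R^2*sigma*T^4 = 4*pi*(3.081951e+10)^2 * 5.67e-8 * 22887^4 = 1.856948505e+32 W. L/L_sun = 1.856948505e+32 / 3.828e26 = 485096.2657

485096.2657 L_sun


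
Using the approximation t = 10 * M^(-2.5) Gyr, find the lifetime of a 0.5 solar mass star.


t = 10 * M^(-2.5) = 10 * 0.5^(-2.5) = 56.5685

56.5685 Gyr


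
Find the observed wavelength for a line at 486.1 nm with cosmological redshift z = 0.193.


lam_obs = lam_emit * (1 + z) = 486.1 * (1 + 0.193) = 579.9173

579.9173 nm


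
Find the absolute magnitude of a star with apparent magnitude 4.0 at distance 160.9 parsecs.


M = m - 5*log10(d) + 5 = 4.0 - 5*log10(160.9) + 5 = -2.0328

-2.0328


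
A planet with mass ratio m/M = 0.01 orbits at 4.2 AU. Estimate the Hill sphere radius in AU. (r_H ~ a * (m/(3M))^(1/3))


r_H = a * (m/3M)^(1/3) = 4.2 * (0.01/3)^(1/3) = 0.6274

0.6274 AU


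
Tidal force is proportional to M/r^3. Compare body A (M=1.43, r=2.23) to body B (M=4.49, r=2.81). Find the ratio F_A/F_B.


Ratio = (M1/r1^3) / (M2/r2^3) = (1.43/2.23^3) / (4.49/2.81^3) = 0.6372

0.6372


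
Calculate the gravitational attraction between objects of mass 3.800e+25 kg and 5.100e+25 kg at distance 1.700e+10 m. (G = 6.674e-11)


F = G*m1*m2/r^2 = 6.674e-11 * 3.800e+25 * 5.100e+25 / (1.700e+10)^2 = 6.674e-11 * 1.938e+51 / 2.890e+20 = 4.476e+20

4.476e+20 N


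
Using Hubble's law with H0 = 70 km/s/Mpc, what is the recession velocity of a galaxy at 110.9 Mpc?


v = H0 * d = 70 * 110.9 = 7763.0

7763.0 km/s


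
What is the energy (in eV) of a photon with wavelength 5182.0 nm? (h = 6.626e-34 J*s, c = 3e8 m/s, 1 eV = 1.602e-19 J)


E = hc/lambda = 6.626e-34 * 3e8 / 5.182e-06 = 3.836e-20 J = 0.2394 eV

0.2394 eV


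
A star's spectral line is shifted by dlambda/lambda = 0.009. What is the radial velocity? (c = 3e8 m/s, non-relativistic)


v = (dlambda/lambda) * c = 0.009 * 3e8 = 2.700e+06

2.700e+06 m/s


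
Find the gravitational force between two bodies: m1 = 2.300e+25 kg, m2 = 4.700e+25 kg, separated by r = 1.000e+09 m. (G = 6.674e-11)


F = G*m1*m2/r^2 = 6.674e-11 * 2.300e+25 * 4.700e+25 / (1.000e+09)^2 = 6.674e-11 * 1.081e+51 / 1.000e+18 = 7.215e+22

7.215e+22 N


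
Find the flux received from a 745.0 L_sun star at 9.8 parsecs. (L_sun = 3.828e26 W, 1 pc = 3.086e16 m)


F = L / (4*pi*d^2) = 2.852e+29 / (4*pi*(3.024e+17)^2) = 2.481e-07

2.481e-07 W/m^2


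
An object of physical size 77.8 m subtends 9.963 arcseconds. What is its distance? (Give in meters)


D = size / theta_rad, theta_rad = 9.963 * pi/(180*3600) = 4.830e-05, D = 1.611e+06

1.611e+06 m


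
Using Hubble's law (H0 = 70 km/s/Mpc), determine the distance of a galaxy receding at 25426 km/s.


d = v / H0 = 25426 / 70 = 363.2286

363.2286 Mpc


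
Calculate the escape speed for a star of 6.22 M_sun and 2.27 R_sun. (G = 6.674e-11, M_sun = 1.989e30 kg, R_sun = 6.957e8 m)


M = 6.22 * 1.989e30 kg = 1.237158e+31 kg; R = 2.27 * 6.957e8 m = 1.579239e+09 m. v_esc = sqrt(2GM/R) = sqrt(2 * 6.674e-11 * 1.237158e+31 / 1.579239e+09) = 1.023e+06

1.023e+06 m/s


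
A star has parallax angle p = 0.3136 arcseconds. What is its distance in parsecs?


d = 1/p = 1/0.3136 = 3.1888

3.1888 pc


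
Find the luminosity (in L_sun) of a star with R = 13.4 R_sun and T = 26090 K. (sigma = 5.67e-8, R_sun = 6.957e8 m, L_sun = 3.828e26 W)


R = 13.4 * 6.957e8 m = 9.32238e+09 m. L = 4*pi*R^2*sigma*T^4 = 4*pi*(9.32238e+09)^2 * 5.67e-8 * 26090^4 = 2.86908122e+31 W. L/L_sun = 2.86908122e+31 / 3.828e26 = 74949.8751

74949.8751 L_sun


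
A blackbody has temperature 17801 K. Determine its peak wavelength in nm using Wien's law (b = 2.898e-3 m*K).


lam_max = b / T = 2.898e-3 / 17801 = 1.628e-07 m = 162.7998 nm

162.7998 nm


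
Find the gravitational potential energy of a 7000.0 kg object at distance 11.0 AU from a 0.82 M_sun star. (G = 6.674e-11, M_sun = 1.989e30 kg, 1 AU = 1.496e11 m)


M = 0.82 * 1.989e30 kg = 1.63098e+30 kg; r = 11.0 AU * 1.496e11 m/AU = 1.6456e+12 m. U = -GM*m/r = -(6.674e-11 * 1.63098e+30 * 7000.0) / 1.6456e+12 = -4.630e+11

-4.630e+11 J


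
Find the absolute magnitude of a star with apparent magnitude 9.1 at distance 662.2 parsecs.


M = m - 5*log10(d) + 5 = 9.1 - 5*log10(662.2) + 5 = -0.0049

-0.0049


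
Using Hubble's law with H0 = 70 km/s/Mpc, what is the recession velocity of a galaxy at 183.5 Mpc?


v = H0 * d = 70 * 183.5 = 12845.0

12845.0 km/s


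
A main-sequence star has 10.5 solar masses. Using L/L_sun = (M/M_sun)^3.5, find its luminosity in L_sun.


L/L_sun = (M/M_sun)^3.5 = 10.5^3.5 = 3751.1337

3751.1337 L_sun


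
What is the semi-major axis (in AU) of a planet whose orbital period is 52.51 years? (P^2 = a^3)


a = P^(2/3) = 52.51^(2/3) = 14.0226

14.0226 AU


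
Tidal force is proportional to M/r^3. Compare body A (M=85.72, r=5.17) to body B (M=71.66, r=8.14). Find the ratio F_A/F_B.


Ratio = (M1/r1^3) / (M2/r2^3) = (85.72/5.17^3) / (71.66/8.14^3) = 4.6688

4.6688


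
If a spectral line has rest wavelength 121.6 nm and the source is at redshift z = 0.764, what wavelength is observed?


lam_obs = lam_emit * (1 + z) = 121.6 * (1 + 0.764) = 214.5024

214.5024 nm


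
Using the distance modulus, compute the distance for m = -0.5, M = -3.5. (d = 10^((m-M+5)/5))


d = 10^((m - M + 5)/5) = 10^((-0.5 - -3.5 + 5)/5) = 39.8107

39.8107 pc


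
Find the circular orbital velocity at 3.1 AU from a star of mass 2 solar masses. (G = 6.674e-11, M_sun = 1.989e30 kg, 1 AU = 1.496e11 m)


v = sqrt(GM/r) = sqrt(6.674e-11 * 3.978e+30 / 4.638e+11) = 23926.482

23926.482 m/s


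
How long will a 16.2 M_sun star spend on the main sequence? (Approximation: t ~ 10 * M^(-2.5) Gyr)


t = 10 * M^(-2.5) = 10 * 16.2^(-2.5) = 0.0095

0.0095 Gyr


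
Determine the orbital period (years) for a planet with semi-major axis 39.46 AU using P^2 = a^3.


P = a^(3/2) = 39.46^1.5 = 247.8767

247.8767 years
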